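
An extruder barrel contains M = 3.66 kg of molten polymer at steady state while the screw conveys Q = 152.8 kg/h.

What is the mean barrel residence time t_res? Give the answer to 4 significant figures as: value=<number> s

value=86.23 s

Q_s = Q / 3600 = 152.8 / 3600 = 0.0424444 kg/s
t_res = M / Q_s = 3.66 / 0.0424444 = 86.2304 s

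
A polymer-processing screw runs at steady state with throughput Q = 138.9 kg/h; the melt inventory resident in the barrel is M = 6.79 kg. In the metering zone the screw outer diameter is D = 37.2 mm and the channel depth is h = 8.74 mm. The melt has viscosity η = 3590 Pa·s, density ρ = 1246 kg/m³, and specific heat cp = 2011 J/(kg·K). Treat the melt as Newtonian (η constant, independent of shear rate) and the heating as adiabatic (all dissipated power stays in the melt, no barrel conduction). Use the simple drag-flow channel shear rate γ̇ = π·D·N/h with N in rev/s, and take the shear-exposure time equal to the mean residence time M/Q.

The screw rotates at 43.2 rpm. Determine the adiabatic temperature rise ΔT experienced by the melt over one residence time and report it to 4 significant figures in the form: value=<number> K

Throughput in SI: Q_s = 138.9 kg/h ÷ 3600 s/h = 0.0385833 kg/s
Mean residence time: t_res = M/Q_s = 6.79 kg / 0.0385833 kg/s = 175.983 s
D = 37.2 mm = 0.0372 m;  h = 8.74 mm = 0.00874 m;  N = 43.2 rpm / 60 = 0.72 rev/s
Shear rate: γ̇ = πDN/h = π·0.0372·0.72/0.00874 = 9.62751 s⁻¹
Adiabatic rise: ΔT = η γ̇² t_res / (ρ cp) = 3590·(9.62751)²·175.983 / (1246·2011) = 23.3702 K

value=23.37 K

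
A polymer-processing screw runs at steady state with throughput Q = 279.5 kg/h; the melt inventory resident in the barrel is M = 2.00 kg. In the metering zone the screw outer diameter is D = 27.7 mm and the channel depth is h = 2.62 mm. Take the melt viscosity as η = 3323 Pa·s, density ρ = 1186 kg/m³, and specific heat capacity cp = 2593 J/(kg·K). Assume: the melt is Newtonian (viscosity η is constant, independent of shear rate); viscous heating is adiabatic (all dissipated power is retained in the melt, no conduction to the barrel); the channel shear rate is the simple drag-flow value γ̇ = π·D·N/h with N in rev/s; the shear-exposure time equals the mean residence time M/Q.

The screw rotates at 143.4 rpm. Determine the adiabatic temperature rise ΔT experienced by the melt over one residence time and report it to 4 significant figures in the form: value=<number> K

Q_s = Q / 3600 = 279.5 / 3600 = 0.0776389 kg/s
t_res = M / Q_s = 2.00 ÷ 0.0776389 = 25.7603 s
Geometry in metres: D = 27.7 mm → 0.0277 m, h = 2.62 mm → 0.00262 m; screw speed N = 143.4 rpm = 2.39 rev/s
Shear rate: γ̇ = πDN/h = π·0.0277·2.39/0.00262 = 79.3828 s⁻¹
Adiabatic rise: ΔT = η γ̇² t_res / (ρ cp) = 3323·(79.3828)²·25.7603 / (1186·2593) = 175.407 K

value=175.4 K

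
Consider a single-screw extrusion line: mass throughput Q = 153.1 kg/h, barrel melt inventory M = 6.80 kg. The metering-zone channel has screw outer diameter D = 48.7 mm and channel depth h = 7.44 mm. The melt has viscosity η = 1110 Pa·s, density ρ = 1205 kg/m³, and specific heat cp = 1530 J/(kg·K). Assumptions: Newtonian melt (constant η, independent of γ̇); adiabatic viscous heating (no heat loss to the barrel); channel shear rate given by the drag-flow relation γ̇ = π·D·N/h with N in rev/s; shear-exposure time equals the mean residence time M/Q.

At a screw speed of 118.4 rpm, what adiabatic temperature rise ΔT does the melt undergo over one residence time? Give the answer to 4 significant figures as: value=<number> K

value=158.5 K

Convert throughput: Q = 153.1 kg/h = 153.1/3600 = 0.0425278 kg/s
t_res = M / Q_s = 6.80 ÷ 0.0425278 = 159.895 s
D = 48.7 mm = 0.0487 m;  h = 7.44 mm = 0.00744 m;  N = 118.4 rpm / 60 = 1.97333 rev/s
γ̇ = π·D·N / h = π · 0.0487 · 1.97333 / 0.00744 = 40.5795 s⁻¹
ΔT = η·γ̇²·t_res/(ρ·cp) = [1110 × 40.5795² × 159.895] / [1205 × 1530] = 158.523 K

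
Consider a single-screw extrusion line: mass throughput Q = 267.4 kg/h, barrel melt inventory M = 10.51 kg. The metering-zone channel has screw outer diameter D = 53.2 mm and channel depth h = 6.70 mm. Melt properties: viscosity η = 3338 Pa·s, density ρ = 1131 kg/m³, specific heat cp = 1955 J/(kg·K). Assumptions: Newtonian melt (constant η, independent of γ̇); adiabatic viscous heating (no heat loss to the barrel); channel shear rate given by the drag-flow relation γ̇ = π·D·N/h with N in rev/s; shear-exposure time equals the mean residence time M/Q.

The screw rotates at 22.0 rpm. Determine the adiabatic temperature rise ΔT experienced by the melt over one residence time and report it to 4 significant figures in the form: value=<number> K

Convert throughput: Q = 267.4 kg/h = 267.4/3600 = 0.0742778 kg/s
t_res = M / Q_s = 10.51 ÷ 0.0742778 = 141.496 s
Geometry in metres: D = 53.2 mm → 0.0532 m, h = 6.70 mm → 0.0067 m; screw speed N = 22.0 rpm = 0.366667 rev/s
γ̇ = π D N / h = (π)(0.0532)(0.366667) / 0.0067 = 9.14657 s⁻¹
Adiabatic rise: ΔT = η γ̇² t_res / (ρ cp) = 3338·(9.14657)²·141.496 / (1131·1955) = 17.8705 K

value=17.87 K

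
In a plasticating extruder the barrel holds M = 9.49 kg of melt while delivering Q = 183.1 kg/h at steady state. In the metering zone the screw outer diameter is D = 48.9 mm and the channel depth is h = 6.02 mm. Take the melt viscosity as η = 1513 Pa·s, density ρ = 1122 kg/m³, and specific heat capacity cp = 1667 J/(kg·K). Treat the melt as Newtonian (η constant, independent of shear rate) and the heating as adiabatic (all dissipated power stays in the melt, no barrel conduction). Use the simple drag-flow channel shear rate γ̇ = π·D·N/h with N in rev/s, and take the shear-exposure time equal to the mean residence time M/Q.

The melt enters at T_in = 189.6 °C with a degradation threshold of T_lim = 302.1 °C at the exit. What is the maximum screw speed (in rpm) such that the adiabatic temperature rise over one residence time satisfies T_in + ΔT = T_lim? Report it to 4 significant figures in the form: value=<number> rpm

Q_s = Q / 3600 = 183.1 / 3600 = 0.0508611 kg/s
Mean residence time: t_res = M/Q_s = 9.49 kg / 0.0508611 kg/s = 186.587 s
Convert to metres: D = 0.0489 m, h = 0.00602 m
Allowable rise: ΔT_a = T_lim − T_in = 302.1 − 189.6 = 112.5 K
γ̇_max² = ΔT_a·ρ·cp / (η·t_res) = [112.5 × 1122 × 1667] / [1513 × 186.587] = 745.352 s⁻²
γ̇_max = sqrt(745.352) = 27.3011 s⁻¹
N_max = γ̇_max·h / (π·D) = 27.3011 · 0.00602 / (π · 0.0489) = 1.06984 rev/s = 64.1904 rpm

value=64.19 rpm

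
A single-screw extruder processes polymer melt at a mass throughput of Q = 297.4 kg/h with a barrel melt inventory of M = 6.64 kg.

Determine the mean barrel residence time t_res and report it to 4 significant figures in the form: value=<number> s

Throughput in SI: Q_s = 297.4 kg/h ÷ 3600 s/h = 0.0826111 kg/s
t_res = M / Q_s = 6.64 ÷ 0.0826111 = 80.3766 s

value=80.38 s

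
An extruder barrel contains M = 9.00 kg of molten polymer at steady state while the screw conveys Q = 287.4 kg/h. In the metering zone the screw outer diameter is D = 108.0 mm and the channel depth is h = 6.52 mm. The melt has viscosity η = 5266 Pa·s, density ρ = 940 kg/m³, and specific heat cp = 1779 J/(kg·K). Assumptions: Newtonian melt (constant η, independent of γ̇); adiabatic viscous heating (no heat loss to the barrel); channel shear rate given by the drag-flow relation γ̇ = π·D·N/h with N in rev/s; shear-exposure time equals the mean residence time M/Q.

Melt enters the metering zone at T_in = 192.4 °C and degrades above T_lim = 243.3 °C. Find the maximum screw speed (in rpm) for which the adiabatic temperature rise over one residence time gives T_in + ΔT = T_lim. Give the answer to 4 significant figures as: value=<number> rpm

Q_s = Q / 3600 = 287.4 / 3600 = 0.0798333 kg/s
t_res = M / Q_s = 9.00 / 0.0798333 = 112.735 s
Convert to metres: D = 0.108 m, h = 0.00652 m
ΔT_a = T_lim − T_in = 243.3 − 192.4 = 50.9 K
Invert ΔT = ηγ̇²t_res/(ρcp) for γ̇: γ̇_max² = ΔT_a ρ cp / (η t_res) = 50.9·940·1779 / (5266·112.735) = 143.378 s⁻²
γ̇_max = sqrt(143.378) = 11.9741 s⁻¹
Solve γ̇ = πDN/h for N: N_max = γ̇_max·h/(π·D) = 11.9741 × 0.00652 / (π × 0.108) = 0.230099 rev/s = 13.806 rpm

value=13.81 rpm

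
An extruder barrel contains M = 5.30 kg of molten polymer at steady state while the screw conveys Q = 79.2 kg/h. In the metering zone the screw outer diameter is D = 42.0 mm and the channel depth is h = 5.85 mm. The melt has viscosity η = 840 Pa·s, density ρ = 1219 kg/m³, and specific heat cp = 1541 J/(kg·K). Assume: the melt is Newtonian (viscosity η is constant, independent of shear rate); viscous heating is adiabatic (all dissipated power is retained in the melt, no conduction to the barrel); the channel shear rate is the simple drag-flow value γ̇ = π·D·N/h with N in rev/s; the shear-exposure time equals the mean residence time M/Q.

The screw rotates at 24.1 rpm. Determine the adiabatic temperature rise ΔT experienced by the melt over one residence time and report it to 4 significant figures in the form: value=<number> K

value=8.842 K

Q_s = Q / 3600 = 79.2 / 3600 = 0.022 kg/s
t_res = M / Q_s = 5.30 / 0.022 = 240.909 s
D = 42.0 mm = 0.042 m;  h = 5.85 mm = 0.00585 m;  N = 24.1 rpm / 60 = 0.401667 rev/s
γ̇ = π D N / h = (π)(0.042)(0.401667) / 0.00585 = 9.0596 s⁻¹
ΔT = η·γ̇²·t_res/(ρ·cp) = [840 × 9.0596² × 240.909] / [1219 × 1541] = 8.84187 K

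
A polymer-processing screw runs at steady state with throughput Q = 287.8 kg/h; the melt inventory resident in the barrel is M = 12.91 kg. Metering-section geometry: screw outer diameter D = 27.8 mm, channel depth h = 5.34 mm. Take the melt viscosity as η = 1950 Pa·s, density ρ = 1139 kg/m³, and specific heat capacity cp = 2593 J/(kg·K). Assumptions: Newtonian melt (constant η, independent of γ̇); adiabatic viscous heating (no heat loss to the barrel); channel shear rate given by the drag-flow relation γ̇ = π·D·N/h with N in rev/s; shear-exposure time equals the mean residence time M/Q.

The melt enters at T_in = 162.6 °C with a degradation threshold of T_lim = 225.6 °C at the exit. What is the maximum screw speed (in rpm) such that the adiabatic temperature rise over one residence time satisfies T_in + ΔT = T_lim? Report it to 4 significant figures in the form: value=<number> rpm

value=89.18 rpm

Throughput in SI: Q_s = 287.8 kg/h ÷ 3600 s/h = 0.0799444 kg/s
t_res = M / Q_s = 12.91 / 0.0799444 = 161.487 s
Convert to metres: D = 0.0278 m, h = 0.00534 m
Allowable rise: ΔT_a = T_lim − T_in = 225.6 − 162.6 = 63 K
γ̇_max² = ΔT_a·ρ·cp / (η·t_res) = [63 × 1139 × 2593] / [1950 × 161.487] = 590.873 s⁻²
γ̇_max = √590.873 = 24.3079 s⁻¹
Solve γ̇ = πDN/h for N: N_max = γ̇_max·h/(π·D) = 24.3079 × 0.00534 / (π × 0.0278) = 1.48626 rev/s = 89.1754 rpm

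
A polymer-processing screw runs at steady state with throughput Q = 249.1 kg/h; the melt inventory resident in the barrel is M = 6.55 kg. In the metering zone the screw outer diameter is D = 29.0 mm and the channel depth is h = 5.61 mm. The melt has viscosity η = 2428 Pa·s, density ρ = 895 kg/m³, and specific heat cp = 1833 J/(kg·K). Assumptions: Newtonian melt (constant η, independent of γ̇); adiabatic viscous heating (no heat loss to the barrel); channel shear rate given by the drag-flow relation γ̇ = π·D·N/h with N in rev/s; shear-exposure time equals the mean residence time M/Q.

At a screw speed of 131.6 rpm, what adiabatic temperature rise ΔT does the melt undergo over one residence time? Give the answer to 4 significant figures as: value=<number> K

value=177.8 K

Throughput in SI: Q_s = 249.1 kg/h ÷ 3600 s/h = 0.0691944 kg/s
t_res = M / Q_s = 6.55 ÷ 0.0691944 = 94.6608 s
Convert to SI: D = 0.029 m, h = 0.00561 m, N = 131.6/60 = 2.19333 rev/s
Shear rate: γ̇ = πDN/h = π·0.029·2.19333/0.00561 = 35.6197 s⁻¹
ΔT = η·γ̇²·t_res/(ρ·cp) = [2428 × 35.6197² × 94.6608] / [895 × 1833] = 177.751 K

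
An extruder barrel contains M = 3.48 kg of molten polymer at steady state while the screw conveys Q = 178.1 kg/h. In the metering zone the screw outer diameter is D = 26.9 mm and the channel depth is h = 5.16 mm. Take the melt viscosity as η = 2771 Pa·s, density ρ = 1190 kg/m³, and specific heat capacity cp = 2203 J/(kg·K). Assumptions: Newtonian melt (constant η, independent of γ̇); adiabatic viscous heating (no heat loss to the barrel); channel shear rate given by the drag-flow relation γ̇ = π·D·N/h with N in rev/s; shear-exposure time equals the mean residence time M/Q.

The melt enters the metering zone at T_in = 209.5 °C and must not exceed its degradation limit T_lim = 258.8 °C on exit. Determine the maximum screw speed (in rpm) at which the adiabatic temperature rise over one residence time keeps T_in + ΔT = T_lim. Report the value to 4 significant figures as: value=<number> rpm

Convert throughput: Q = 178.1 kg/h = 178.1/3600 = 0.0494722 kg/s
t_res = M / Q_s = 3.48 ÷ 0.0494722 = 70.3425 s
Geometry in SI: D = 26.9 mm → 0.0269 m, h = 5.16 mm → 0.00516 m
ΔT_a = T_lim − T_in = 258.8 °C − 209.5 °C = 49.3 K
γ̇_max² = ΔT_a·ρ·cp / (η·t_res) = [49.3 × 1190 × 2203] / [2771 × 70.3425] = 663.062 s⁻²
γ̇_max = sqrt(663.062) = 25.75 s⁻¹
N_max = γ̇_max h / (πD) = 25.75·0.00516/(π·0.0269) = 1.57226 rev/s → ×60 = 94.3356 rpm

value=94.34 rpm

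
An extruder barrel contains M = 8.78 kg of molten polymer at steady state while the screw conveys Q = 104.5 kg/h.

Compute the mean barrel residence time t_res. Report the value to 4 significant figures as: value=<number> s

Q_s = Q / 3600 = 104.5 / 3600 = 0.0290278 kg/s
t_res = M / Q_s = 8.78 / 0.0290278 = 302.469 s

value=302.5 s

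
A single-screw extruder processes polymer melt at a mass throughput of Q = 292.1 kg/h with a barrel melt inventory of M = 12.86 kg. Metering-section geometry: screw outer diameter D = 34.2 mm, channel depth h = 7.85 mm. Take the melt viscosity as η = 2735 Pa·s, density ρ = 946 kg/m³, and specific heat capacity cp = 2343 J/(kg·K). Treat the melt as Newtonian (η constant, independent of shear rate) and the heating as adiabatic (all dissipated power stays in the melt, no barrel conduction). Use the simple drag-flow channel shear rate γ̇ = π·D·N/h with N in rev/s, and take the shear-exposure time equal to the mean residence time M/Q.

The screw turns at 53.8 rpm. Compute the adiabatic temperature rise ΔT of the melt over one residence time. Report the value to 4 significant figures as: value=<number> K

value=29.46 K

Convert throughput: Q = 292.1 kg/h = 292.1/3600 = 0.0811389 kg/s
Mean residence time: t_res = M/Q_s = 12.86 kg / 0.0811389 kg/s = 158.494 s
D = 34.2 mm = 0.0342 m;  h = 7.85 mm = 0.00785 m;  N = 53.8 rpm / 60 = 0.896667 rev/s
Shear rate: γ̇ = πDN/h = π·0.0342·0.896667/0.00785 = 12.2726 s⁻¹
Adiabatic rise: ΔT = η γ̇² t_res / (ρ cp) = 2735·(12.2726)²·158.494 / (946·2343) = 29.4565 K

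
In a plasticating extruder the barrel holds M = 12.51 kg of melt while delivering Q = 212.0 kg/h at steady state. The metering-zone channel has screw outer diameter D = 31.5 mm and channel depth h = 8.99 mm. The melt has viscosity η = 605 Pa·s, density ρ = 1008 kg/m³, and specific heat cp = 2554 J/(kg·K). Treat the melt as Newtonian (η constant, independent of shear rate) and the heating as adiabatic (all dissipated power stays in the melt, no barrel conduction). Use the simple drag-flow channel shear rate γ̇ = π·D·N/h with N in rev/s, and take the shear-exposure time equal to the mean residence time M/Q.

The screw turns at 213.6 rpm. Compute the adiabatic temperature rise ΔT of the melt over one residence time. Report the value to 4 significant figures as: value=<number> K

Q_s = Q / 3600 = 212.0 / 3600 = 0.0588889 kg/s
Mean residence time: t_res = M/Q_s = 12.51 kg / 0.0588889 kg/s = 212.434 s
D = 31.5 mm = 0.0315 m;  h = 8.99 mm = 0.00899 m;  N = 213.6 rpm / 60 = 3.56 rev/s
γ̇ = π·D·N / h = π · 0.0315 · 3.56 / 0.00899 = 39.1878 s⁻¹
ΔT = η·γ̇²·t_res / (ρ·cp) = 605 · (39.1878)² · 212.434 / (1008 · 2554) = 76.6654 K

value=76.67 K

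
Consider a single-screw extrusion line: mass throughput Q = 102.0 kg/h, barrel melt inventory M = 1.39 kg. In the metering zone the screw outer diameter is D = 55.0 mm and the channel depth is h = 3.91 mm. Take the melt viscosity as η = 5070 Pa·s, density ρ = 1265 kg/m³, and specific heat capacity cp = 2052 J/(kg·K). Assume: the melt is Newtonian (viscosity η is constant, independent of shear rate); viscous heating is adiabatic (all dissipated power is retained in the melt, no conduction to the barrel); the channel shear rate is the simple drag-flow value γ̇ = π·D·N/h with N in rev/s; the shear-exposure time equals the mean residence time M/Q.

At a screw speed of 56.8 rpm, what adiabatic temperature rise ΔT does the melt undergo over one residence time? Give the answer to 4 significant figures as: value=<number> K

Throughput in SI: Q_s = 102.0 kg/h ÷ 3600 s/h = 0.0283333 kg/s
Mean residence time: t_res = M/Q_s = 1.39 kg / 0.0283333 kg/s = 49.0588 s
Convert to SI: D = 0.055 m, h = 0.00391 m, N = 56.8/60 = 0.946667 rev/s
γ̇ = π·D·N / h = π · 0.055 · 0.946667 / 0.00391 = 41.8343 s⁻¹
ΔT = η·γ̇²·t_res / (ρ·cp) = 5070 · (41.8343)² · 49.0588 / (1265 · 2052) = 167.696 K

value=167.7 K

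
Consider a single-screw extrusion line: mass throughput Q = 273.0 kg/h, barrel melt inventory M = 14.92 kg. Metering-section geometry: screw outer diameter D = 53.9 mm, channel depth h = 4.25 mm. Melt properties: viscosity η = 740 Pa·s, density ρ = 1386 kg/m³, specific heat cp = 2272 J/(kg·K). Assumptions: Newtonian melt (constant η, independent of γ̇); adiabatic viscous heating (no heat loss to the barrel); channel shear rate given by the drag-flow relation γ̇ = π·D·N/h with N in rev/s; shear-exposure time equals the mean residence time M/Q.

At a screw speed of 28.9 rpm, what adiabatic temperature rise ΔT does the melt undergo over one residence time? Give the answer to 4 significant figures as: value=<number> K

Convert throughput: Q = 273.0 kg/h = 273.0/3600 = 0.0758333 kg/s
t_res = M / Q_s = 14.92 ÷ 0.0758333 = 196.747 s
D = 53.9 mm = 0.0539 m;  h = 4.25 mm = 0.00425 m;  N = 28.9 rpm / 60 = 0.481667 rev/s
Shear rate: γ̇ = πDN/h = π·0.0539·0.481667/0.00425 = 19.1909 s⁻¹
ΔT = η·γ̇²·t_res / (ρ·cp) = 740 · (19.1909)² · 196.747 / (1386 · 2272) = 17.0279 K

value=17.03 K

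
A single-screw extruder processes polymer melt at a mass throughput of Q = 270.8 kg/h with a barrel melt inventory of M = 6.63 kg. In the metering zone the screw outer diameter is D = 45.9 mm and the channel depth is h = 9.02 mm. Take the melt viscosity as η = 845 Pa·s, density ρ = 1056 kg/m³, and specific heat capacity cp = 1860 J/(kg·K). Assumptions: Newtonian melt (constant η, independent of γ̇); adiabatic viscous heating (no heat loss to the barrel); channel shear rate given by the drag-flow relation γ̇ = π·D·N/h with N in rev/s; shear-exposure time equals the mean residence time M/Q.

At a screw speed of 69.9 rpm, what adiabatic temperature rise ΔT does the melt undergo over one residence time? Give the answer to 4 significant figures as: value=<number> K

Throughput in SI: Q_s = 270.8 kg/h ÷ 3600 s/h = 0.0752222 kg/s
Mean residence time: t_res = M/Q_s = 6.63 kg / 0.0752222 kg/s = 88.1388 s
Geometry in metres: D = 45.9 mm → 0.0459 m, h = 9.02 mm → 0.00902 m; screw speed N = 69.9 rpm = 1.165 rev/s
γ̇ = π·D·N / h = π · 0.0459 · 1.165 / 0.00902 = 18.6244 s⁻¹
ΔT = η·γ̇²·t_res / (ρ·cp) = 845 · (18.6244)² · 88.1388 / (1056 · 1860) = 13.1526 K

value=13.15 K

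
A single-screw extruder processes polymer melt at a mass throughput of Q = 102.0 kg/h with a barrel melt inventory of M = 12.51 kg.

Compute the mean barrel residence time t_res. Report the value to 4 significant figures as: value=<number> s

value=441.5 s

Throughput in SI: Q_s = 102.0 kg/h ÷ 3600 s/h = 0.0283333 kg/s
t_res = M / Q_s = 12.51 ÷ 0.0283333 = 441.529 s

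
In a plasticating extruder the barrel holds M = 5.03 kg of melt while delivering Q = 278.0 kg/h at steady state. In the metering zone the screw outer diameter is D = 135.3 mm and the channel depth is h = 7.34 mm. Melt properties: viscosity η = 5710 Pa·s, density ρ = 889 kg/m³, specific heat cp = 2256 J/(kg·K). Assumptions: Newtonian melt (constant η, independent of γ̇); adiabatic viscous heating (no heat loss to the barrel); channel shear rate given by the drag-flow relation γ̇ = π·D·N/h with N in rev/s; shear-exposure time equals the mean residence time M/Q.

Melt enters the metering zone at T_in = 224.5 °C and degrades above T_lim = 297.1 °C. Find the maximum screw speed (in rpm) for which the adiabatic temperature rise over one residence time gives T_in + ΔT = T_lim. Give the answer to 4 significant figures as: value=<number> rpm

Q_s = Q / 3600 = 278.0 / 3600 = 0.0772222 kg/s
t_res = M / Q_s = 5.03 / 0.0772222 = 65.1367 s
Geometry in SI: D = 135.3 mm → 0.1353 m, h = 7.34 mm → 0.00734 m
ΔT_a = T_lim − T_in = 297.1 − 224.5 = 72.6 K
γ̇_max² = ΔT_a·ρ·cp/(η·t_res) = 72.6·889·2256/(5710·65.1367) = 391.485 s⁻²
Take the square root: γ̇_max = √(391.485) = 19.786 s⁻¹
Solve γ̇ = πDN/h for N: N_max = γ̇_max·h/(π·D) = 19.786 × 0.00734 / (π × 0.1353) = 0.34167 rev/s = 20.5002 rpm

value=20.50 rpm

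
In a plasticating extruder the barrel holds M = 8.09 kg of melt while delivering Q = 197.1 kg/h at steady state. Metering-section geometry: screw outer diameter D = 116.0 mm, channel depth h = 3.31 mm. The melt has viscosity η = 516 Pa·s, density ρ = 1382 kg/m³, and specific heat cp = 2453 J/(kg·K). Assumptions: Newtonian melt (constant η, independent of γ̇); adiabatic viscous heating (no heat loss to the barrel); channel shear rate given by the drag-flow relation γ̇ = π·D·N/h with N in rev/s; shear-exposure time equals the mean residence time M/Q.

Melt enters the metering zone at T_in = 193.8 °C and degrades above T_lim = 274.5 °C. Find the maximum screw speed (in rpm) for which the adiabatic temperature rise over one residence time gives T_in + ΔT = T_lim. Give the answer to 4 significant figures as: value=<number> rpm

value=32.64 rpm

Convert throughput: Q = 197.1 kg/h = 197.1/3600 = 0.05475 kg/s
Mean residence time: t_res = M/Q_s = 8.09 kg / 0.05475 kg/s = 147.763 s
Geometry in SI: D = 116.0 mm → 0.116 m, h = 3.31 mm → 0.00331 m
ΔT_a = T_lim − T_in = 274.5 − 193.8 = 80.7 K
γ̇_max² = ΔT_a·ρ·cp / (η·t_res) = [80.7 × 1382 × 2453] / [516 × 147.763] = 3588.1 s⁻²
γ̇_max = sqrt(3588.1) = 59.9008 s⁻¹
N_max = γ̇_max h / (πD) = 59.9008·0.00331/(π·0.116) = 0.544067 rev/s → ×60 = 32.644 rpm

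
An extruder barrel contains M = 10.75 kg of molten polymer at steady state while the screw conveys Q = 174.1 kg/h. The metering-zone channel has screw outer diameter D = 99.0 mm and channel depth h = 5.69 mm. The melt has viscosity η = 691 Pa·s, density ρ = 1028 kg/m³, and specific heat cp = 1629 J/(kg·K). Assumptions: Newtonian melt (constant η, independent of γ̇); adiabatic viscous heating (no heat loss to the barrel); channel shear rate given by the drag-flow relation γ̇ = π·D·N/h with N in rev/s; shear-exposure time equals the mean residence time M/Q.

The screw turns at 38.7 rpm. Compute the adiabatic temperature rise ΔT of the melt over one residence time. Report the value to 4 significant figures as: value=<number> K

value=114.0 K

Throughput in SI: Q_s = 174.1 kg/h ÷ 3600 s/h = 0.0483611 kg/s
Mean residence time: t_res = M/Q_s = 10.75 kg / 0.0483611 kg/s = 222.286 s
D = 99.0 mm = 0.099 m;  h = 5.69 mm = 0.00569 m;  N = 38.7 rpm / 60 = 0.645 rev/s
γ̇ = π·D·N / h = π · 0.099 · 0.645 / 0.00569 = 35.256 s⁻¹
Adiabatic rise: ΔT = η γ̇² t_res / (ρ cp) = 691·(35.256)²·222.286 / (1028·1629) = 114.01 K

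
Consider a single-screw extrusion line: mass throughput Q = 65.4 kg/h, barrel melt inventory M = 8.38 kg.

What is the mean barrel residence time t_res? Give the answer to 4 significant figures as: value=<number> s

value=461.3 s

Q_s = Q / 3600 = 65.4 / 3600 = 0.0181667 kg/s
t_res = M / Q_s = 8.38 / 0.0181667 = 461.284 s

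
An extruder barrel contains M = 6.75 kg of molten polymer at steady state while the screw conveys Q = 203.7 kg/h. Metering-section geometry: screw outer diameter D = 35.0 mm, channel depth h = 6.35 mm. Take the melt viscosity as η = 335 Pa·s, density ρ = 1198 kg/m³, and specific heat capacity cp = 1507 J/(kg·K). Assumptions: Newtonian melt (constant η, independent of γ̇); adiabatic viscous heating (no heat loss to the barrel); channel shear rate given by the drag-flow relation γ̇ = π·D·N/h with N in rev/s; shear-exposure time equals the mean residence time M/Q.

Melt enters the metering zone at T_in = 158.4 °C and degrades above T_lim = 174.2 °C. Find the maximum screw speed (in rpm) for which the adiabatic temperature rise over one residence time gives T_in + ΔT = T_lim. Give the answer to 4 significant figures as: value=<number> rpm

Throughput in SI: Q_s = 203.7 kg/h ÷ 3600 s/h = 0.0565833 kg/s
t_res = M / Q_s = 6.75 / 0.0565833 = 119.293 s
D = 35.0 mm = 0.035 m;  h = 6.35 mm = 0.00635 m
ΔT_a = T_lim − T_in = 174.2 − 158.4 = 15.8 K
γ̇_max² = ΔT_a·ρ·cp/(η·t_res) = 15.8·1198·1507/(335·119.293) = 713.784 s⁻²
γ̇_max = sqrt(713.784) = 26.7167 s⁻¹
Solve γ̇ = πDN/h for N: N_max = γ̇_max·h/(π·D) = 26.7167 × 0.00635 / (π × 0.035) = 1.54291 rev/s = 92.5743 rpm

value=92.57 rpm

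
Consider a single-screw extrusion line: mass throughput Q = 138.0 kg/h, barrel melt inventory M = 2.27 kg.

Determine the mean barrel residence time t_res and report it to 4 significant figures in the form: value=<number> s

value=59.22 s

Convert throughput: Q = 138.0 kg/h = 138.0/3600 = 0.0383333 kg/s
t_res = M / Q_s = 2.27 ÷ 0.0383333 = 59.2174 s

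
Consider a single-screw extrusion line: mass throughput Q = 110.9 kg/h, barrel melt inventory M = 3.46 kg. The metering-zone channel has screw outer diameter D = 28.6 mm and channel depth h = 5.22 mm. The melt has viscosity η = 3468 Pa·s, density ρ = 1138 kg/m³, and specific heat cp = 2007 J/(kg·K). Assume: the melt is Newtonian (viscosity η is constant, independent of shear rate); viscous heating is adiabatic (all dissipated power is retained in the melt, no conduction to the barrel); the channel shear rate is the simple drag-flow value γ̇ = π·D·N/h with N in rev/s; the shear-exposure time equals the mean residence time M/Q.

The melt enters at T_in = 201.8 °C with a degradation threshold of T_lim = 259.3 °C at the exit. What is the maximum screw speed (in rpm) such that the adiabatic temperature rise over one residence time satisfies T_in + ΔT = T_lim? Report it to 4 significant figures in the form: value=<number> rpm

value=64.01 rpm

Throughput in SI: Q_s = 110.9 kg/h ÷ 3600 s/h = 0.0308056 kg/s
Mean residence time: t_res = M/Q_s = 3.46 kg / 0.0308056 kg/s = 112.317 s
D = 28.6 mm = 0.0286 m;  h = 5.22 mm = 0.00522 m
Allowable rise: ΔT_a = T_lim − T_in = 259.3 − 201.8 = 57.5 K
γ̇_max² = ΔT_a·ρ·cp / (η·t_res) = [57.5 × 1138 × 2007] / [3468 × 112.317] = 337.156 s⁻²
γ̇_max = √337.156 = 18.3618 s⁻¹
Solve γ̇ = πDN/h for N: N_max = γ̇_max·h/(π·D) = 18.3618 × 0.00522 / (π × 0.0286) = 1.06677 rev/s = 64.0061 rpm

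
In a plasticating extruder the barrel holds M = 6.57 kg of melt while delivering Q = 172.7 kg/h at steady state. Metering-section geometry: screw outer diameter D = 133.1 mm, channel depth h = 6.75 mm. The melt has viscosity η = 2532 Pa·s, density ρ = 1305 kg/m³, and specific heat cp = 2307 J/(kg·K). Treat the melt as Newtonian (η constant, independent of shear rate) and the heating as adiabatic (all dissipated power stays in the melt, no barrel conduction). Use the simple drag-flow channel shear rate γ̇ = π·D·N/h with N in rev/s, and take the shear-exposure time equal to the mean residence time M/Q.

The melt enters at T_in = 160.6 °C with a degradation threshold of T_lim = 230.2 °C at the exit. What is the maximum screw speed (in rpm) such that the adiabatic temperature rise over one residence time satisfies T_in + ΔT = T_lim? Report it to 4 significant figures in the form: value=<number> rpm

Convert throughput: Q = 172.7 kg/h = 172.7/3600 = 0.0479722 kg/s
t_res = M / Q_s = 6.57 / 0.0479722 = 136.954 s
D = 133.1 mm = 0.1331 m;  h = 6.75 mm = 0.00675 m
Allowable rise: ΔT_a = T_lim − T_in = 230.2 − 160.6 = 69.6 K
γ̇_max² = ΔT_a·ρ·cp / (η·t_res) = [69.6 × 1305 × 2307] / [2532 × 136.954] = 604.266 s⁻²
Take the square root: γ̇_max = √(604.266) = 24.5818 s⁻¹
Solve γ̇ = πDN/h for N: N_max = γ̇_max·h/(π·D) = 24.5818 × 0.00675 / (π × 0.1331) = 0.396817 rev/s = 23.809 rpm

value=23.81 rpm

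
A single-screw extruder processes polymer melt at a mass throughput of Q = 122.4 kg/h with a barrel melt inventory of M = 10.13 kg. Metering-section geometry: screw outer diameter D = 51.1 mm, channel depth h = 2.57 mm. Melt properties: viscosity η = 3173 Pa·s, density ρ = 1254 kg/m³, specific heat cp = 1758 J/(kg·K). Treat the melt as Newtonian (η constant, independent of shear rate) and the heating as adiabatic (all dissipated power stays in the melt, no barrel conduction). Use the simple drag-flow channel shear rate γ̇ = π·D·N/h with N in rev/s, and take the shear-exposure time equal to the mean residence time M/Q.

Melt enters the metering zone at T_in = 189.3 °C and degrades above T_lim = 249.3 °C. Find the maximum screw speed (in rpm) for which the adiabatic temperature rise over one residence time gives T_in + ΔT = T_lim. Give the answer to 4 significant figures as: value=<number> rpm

value=11.36 rpm

Q_s = Q / 3600 = 122.4 / 3600 = 0.034 kg/s
Mean residence time: t_res = M/Q_s = 10.13 kg / 0.034 kg/s = 297.941 s
Geometry in SI: D = 51.1 mm → 0.0511 m, h = 2.57 mm → 0.00257 m
Allowable rise: ΔT_a = T_lim − T_in = 249.3 − 189.3 = 60 K
γ̇_max² = ΔT_a·ρ·cp/(η·t_res) = 60·1254·1758/(3173·297.941) = 139.916 s⁻²
γ̇_max = √139.916 = 11.8286 s⁻¹
Solve γ̇ = πDN/h for N: N_max = γ̇_max·h/(π·D) = 11.8286 × 0.00257 / (π × 0.0511) = 0.189363 rev/s = 11.3618 rpm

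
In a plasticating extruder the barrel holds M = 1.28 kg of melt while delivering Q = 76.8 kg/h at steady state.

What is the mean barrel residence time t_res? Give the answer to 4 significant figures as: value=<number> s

value=60.00 s

Q_s = Q / 3600 = 76.8 / 3600 = 0.0213333 kg/s
t_res = M / Q_s = 1.28 ÷ 0.0213333 = 60 s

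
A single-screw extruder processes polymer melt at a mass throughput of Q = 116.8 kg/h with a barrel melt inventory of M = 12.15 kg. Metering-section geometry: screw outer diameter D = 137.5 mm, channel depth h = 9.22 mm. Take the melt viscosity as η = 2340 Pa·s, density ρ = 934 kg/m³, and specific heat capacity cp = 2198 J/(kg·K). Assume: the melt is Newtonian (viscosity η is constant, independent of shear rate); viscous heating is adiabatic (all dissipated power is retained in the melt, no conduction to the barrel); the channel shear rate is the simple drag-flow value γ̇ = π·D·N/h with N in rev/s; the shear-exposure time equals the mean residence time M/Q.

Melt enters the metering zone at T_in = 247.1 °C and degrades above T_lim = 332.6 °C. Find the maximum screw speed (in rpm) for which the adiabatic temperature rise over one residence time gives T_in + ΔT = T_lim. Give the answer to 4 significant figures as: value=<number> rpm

Convert throughput: Q = 116.8 kg/h = 116.8/3600 = 0.0324444 kg/s
t_res = M / Q_s = 12.15 ÷ 0.0324444 = 374.486 s
D = 137.5 mm = 0.1375 m;  h = 9.22 mm = 0.00922 m
Allowable rise: ΔT_a = T_lim − T_in = 332.6 − 247.1 = 85.5 K
Invert ΔT = ηγ̇²t_res/(ρcp) for γ̇: γ̇_max² = ΔT_a ρ cp / (η t_res) = 85.5·934·2198 / (2340·374.486) = 200.304 s⁻²
Take the square root: γ̇_max = √(200.304) = 14.1529 s⁻¹
N_max = γ̇_max h / (πD) = 14.1529·0.00922/(π·0.1375) = 0.302081 rev/s → ×60 = 18.1248 rpm

value=18.12 rpm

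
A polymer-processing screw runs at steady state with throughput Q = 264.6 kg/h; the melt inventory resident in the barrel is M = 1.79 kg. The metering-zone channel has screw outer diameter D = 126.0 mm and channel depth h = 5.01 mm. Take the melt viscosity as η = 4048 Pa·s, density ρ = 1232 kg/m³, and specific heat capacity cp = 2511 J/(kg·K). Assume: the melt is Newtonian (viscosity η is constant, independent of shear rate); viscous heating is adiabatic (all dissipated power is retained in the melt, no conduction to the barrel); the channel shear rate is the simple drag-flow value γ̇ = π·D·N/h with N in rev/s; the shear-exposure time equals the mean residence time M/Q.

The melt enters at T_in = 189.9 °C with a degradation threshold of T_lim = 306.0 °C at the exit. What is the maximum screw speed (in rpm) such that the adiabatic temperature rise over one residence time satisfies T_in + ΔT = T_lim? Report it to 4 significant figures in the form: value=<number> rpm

value=45.84 rpm

Q_s = Q / 3600 = 264.6 / 3600 = 0.0735 kg/s
t_res = M / Q_s = 1.79 / 0.0735 = 24.3537 s
Geometry in SI: D = 126.0 mm → 0.126 m, h = 5.01 mm → 0.00501 m
Allowable rise: ΔT_a = T_lim − T_in = 306.0 − 189.9 = 116.1 K
γ̇_max² = ΔT_a·ρ·cp/(η·t_res) = 116.1·1232·2511/(4048·24.3537) = 3643.2 s⁻²
Take the square root: γ̇_max = √(3643.2) = 60.359 s⁻¹
N_max = γ̇_max·h / (π·D) = 60.359 · 0.00501 / (π · 0.126) = 0.76394 rev/s = 45.8364 rpm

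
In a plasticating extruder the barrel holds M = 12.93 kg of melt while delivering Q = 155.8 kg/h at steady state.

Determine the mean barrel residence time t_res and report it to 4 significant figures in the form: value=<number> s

Q_s = Q / 3600 = 155.8 / 3600 = 0.0432778 kg/s
t_res = M / Q_s = 12.93 / 0.0432778 = 298.768 s

value=298.8 s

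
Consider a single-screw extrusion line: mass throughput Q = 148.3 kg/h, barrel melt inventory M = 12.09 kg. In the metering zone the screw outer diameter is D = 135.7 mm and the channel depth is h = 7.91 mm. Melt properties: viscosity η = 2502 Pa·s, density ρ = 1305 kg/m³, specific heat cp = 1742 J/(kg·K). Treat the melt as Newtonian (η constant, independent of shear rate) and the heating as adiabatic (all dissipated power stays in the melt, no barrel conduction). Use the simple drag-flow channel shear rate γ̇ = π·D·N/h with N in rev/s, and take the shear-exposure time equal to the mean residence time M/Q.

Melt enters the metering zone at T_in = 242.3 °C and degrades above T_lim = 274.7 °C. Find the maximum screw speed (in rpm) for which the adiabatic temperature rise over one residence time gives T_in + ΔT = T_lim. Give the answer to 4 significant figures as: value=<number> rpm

value=11.15 rpm

Q_s = Q / 3600 = 148.3 / 3600 = 0.0411944 kg/s
t_res = M / Q_s = 12.09 / 0.0411944 = 293.486 s
D = 135.7 mm = 0.1357 m;  h = 7.91 mm = 0.00791 m
Allowable rise: ΔT_a = T_lim − T_in = 274.7 − 242.3 = 32.4 K
γ̇_max² = ΔT_a·ρ·cp / (η·t_res) = [32.4 × 1305 × 1742] / [2502 × 293.486] = 100.306 s⁻²
γ̇_max = sqrt(100.306) = 10.0153 s⁻¹
N_max = γ̇_max h / (πD) = 10.0153·0.00791/(π·0.1357) = 0.185828 rev/s → ×60 = 11.1497 rpm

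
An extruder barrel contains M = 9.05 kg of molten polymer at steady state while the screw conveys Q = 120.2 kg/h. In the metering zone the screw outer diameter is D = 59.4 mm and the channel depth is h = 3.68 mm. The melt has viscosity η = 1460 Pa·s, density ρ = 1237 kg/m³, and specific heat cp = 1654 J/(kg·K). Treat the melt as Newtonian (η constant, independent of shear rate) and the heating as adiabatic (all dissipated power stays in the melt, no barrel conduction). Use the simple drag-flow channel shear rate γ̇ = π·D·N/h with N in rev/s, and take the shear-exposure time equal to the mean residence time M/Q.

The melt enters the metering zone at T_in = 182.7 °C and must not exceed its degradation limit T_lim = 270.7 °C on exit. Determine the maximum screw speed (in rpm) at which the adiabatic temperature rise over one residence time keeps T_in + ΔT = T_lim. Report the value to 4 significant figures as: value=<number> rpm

value=25.24 rpm

Q_s = Q / 3600 = 120.2 / 3600 = 0.0333889 kg/s
t_res = M / Q_s = 9.05 / 0.0333889 = 271.048 s
Convert to metres: D = 0.0594 m, h = 0.00368 m
Allowable rise: ΔT_a = T_lim − T_in = 270.7 − 182.7 = 88 K
γ̇_max² = ΔT_a·ρ·cp/(η·t_res) = 88·1237·1654/(1460·271.048) = 454.976 s⁻²
γ̇_max = √454.976 = 21.3302 s⁻¹
Solve γ̇ = πDN/h for N: N_max = γ̇_max·h/(π·D) = 21.3302 × 0.00368 / (π × 0.0594) = 0.420635 rev/s = 25.2381 rpm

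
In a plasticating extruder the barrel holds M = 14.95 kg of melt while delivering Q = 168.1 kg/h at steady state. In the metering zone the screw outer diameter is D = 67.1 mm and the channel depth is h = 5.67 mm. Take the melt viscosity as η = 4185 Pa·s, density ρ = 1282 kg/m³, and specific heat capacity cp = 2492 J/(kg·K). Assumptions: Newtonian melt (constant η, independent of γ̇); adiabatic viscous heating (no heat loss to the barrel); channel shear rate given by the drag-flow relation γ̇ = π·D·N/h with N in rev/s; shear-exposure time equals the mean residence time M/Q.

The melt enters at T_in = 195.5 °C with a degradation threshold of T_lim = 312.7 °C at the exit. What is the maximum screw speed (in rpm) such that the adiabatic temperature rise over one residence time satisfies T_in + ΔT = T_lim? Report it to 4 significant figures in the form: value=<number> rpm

value=26.98 rpm

Throughput in SI: Q_s = 168.1 kg/h ÷ 3600 s/h = 0.0466944 kg/s
t_res = M / Q_s = 14.95 ÷ 0.0466944 = 320.167 s
D = 67.1 mm = 0.0671 m;  h = 5.67 mm = 0.00567 m
Allowable rise: ΔT_a = T_lim − T_in = 312.7 − 195.5 = 117.2 K
Invert ΔT = ηγ̇²t_res/(ρcp) for γ̇: γ̇_max² = ΔT_a ρ cp / (η t_res) = 117.2·1282·2492 / (4185·320.167) = 279.442 s⁻²
γ̇_max = sqrt(279.442) = 16.7165 s⁻¹
Solve γ̇ = πDN/h for N: N_max = γ̇_max·h/(π·D) = 16.7165 × 0.00567 / (π × 0.0671) = 0.449632 rev/s = 26.9779 rpm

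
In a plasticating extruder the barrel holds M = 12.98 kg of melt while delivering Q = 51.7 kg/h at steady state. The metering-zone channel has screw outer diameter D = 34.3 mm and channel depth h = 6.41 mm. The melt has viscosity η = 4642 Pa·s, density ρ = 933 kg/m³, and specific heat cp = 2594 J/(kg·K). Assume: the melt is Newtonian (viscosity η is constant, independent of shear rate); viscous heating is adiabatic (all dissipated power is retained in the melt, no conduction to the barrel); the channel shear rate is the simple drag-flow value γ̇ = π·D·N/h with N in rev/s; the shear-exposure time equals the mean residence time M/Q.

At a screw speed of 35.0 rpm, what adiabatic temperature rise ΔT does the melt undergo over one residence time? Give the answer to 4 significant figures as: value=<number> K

value=166.7 K

Convert throughput: Q = 51.7 kg/h = 51.7/3600 = 0.0143611 kg/s
t_res = M / Q_s = 12.98 / 0.0143611 = 903.83 s
Convert to SI: D = 0.0343 m, h = 0.00641 m, N = 35.0/60 = 0.583333 rev/s
γ̇ = π D N / h = (π)(0.0343)(0.583333) / 0.00641 = 9.80625 s⁻¹
Adiabatic rise: ΔT = η γ̇² t_res / (ρ cp) = 4642·(9.80625)²·903.83 / (933·2594) = 166.704 K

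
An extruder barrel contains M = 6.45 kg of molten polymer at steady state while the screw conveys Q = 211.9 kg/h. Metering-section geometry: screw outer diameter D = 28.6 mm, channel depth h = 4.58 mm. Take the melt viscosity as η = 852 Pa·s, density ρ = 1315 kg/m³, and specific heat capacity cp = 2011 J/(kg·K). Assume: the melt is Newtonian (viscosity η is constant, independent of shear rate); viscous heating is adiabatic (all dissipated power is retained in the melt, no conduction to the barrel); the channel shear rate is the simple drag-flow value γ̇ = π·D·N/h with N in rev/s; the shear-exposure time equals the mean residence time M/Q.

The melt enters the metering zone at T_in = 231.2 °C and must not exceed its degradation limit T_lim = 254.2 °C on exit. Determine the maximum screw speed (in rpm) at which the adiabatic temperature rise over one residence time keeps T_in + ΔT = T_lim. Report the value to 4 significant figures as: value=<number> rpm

Convert throughput: Q = 211.9 kg/h = 211.9/3600 = 0.0588611 kg/s
Mean residence time: t_res = M/Q_s = 6.45 kg / 0.0588611 kg/s = 109.58 s
D = 28.6 mm = 0.0286 m;  h = 4.58 mm = 0.00458 m
Allowable rise: ΔT_a = T_lim − T_in = 254.2 − 231.2 = 23 K
Invert ΔT = ηγ̇²t_res/(ρcp) for γ̇: γ̇_max² = ΔT_a ρ cp / (η t_res) = 23·1315·2011 / (852·109.58) = 651.471 s⁻²
Take the square root: γ̇_max = √(651.471) = 25.5239 s⁻¹
N_max = γ̇_max h / (πD) = 25.5239·0.00458/(π·0.0286) = 1.30106 rev/s → ×60 = 78.0635 rpm

value=78.06 rpm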